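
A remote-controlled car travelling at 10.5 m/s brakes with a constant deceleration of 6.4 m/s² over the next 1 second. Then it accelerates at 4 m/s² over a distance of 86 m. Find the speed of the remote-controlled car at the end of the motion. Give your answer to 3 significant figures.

Phase 1 (decelerating): v₀ = 10.5 m/s, a = -6.4 m/s².
v = v₀ + at = 10.5 + (-6.4)(1) = 4.10 m/s
Δx = v₀t + ½at² = 10.5·1 + 0.5·-6.4·1² = 7.30 m

Phase 2 (accelerating): v₀ = 4.10 m/s, a = 4 m/s².
v² = v₀² + 2aΔx = 4.10² + 2·4·86 = 705 → v = 26.5 m/s
t = (v − v₀)/a = (26.5 − 4.10)/4 = 5.61 s
Final speed = 26.5 m/s

26.5 m/s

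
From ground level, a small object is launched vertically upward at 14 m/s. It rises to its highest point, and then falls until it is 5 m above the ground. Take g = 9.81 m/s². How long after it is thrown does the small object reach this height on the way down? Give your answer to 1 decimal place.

2.4 s

Phase 1 (rising): v₀ = 14.0 m/s, a = -9.81 m/s².
v = v₀ + at → t = (0 − 14.0) / -9.81 = 1.43 s
v² = v₀² + 2aΔx → Δx = (0² − 14.0²)/(2·-9.81) = 9.99 m

Phase 2 (falling): v₀ = 0 m/s, a = -9.81 m/s².
Falls 4.99 m from rest: t = √(2·4.99/9.81) = 1.01 s; v = g·t = 9.89 m/s.
Total time = 1.43 + 1.01 = 2.44 s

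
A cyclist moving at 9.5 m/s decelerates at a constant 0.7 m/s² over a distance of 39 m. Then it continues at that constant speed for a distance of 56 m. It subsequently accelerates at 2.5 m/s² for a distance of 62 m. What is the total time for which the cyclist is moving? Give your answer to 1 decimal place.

Phase 1 (decelerating): v₀ = 9.50 m/s, a = -0.7 m/s².
v² = v₀² + 2aΔx = 9.50² + 2·-0.7·39 = 35.7 → v = 5.97 m/s
t = (v − v₀)/a = (5.97 − 9.50)/-0.7 = 5.04 s

Phase 2 (constant speed): v₀ = 5.97 m/s, a = 0 m/s².
Constant speed: t = d/v = 56/5.97 = 9.38 s

Phase 3 (accelerating): v₀ = 5.97 m/s, a = 2.5 m/s².
v² = v₀² + 2aΔx = 5.97² + 2·2.5·62 = 346 → v = 18.6 m/s
t = (v − v₀)/a = (18.6 − 5.97)/2.5 = 5.05 s
Total time = 5.04 + 9.38 + 5.05 = 19.5 s

19.5 s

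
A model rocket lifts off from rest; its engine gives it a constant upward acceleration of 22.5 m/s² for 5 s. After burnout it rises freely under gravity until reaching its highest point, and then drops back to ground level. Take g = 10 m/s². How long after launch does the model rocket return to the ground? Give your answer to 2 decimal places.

Phase 1 (powered ascent): v₀ = 0 m/s, a = 22.5 m/s².
v = v₀ + at = 0 + (22.5)(5) = 112 m/s
Δx = v₀t + ½at² = 0·5 + 0.5·22.5·5² = 281 m

Phase 2 (coasting upward): v₀ = 112 m/s, a = -10 m/s².
v = v₀ + at → t = (0 − 112) / -10 = 11.2 s
v² = v₀² + 2aΔx → Δx = (0² − 112²)/(2·-10) = 633 m

Phase 3 (free fall): v₀ = 0 m/s, a = -10 m/s².
Falls 914 m from rest: t = √(2·914/10) = 13.5 s; v = g·t = 135 m/s.
Total time = 5.00 + 11.2 + 13.5 = 29.8 s

29.77 s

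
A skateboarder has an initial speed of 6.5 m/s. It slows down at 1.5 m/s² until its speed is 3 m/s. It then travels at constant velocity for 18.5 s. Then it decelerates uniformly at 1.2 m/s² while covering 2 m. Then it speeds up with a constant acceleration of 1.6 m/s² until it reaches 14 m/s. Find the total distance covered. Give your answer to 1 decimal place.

Phase 1 (decelerating): v₀ = 6.50 m/s, a = -1.5 m/s².
v = v₀ + at → t = (3 − 6.50) / -1.5 = 2.33 s
v² = v₀² + 2aΔx → Δx = (3² − 6.50²)/(2·-1.5) = 11.1 m

Phase 2 (constant speed): v₀ = 3.00 m/s, a = 0 m/s².
v = v₀ + at = 3.00 + (0)(18.5) = 3.00 m/s
Δx = v₀t + ½at² = 3.00·18.5 + 0.5·0·18.5² = 55.5 m

Phase 3 (decelerating): v₀ = 3.00 m/s, a = -1.2 m/s².
v² = v₀² + 2aΔx = 3.00² + 2·-1.2·2 = 4.20 → v = 2.05 m/s
t = (v − v₀)/a = (2.05 − 3.00)/-1.2 = 0.792 s

Phase 4 (accelerating): v₀ = 2.05 m/s, a = 1.6 m/s².
v = v₀ + at → t = (14 − 2.05) / 1.6 = 7.47 s
v² = v₀² + 2aΔx → Δx = (14² − 2.05²)/(2·1.6) = 59.9 m
Total distance = 11.1 + 55.5 + 2.00 + 59.9 = 129 m

128.5 m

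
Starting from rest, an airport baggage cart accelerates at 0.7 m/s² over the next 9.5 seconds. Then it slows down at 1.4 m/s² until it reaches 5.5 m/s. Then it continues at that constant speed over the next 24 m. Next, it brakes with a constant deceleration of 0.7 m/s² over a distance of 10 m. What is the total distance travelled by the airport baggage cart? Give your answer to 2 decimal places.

70.58 m

Phase 1 (accelerating): v₀ = 0 m/s, a = 0.7 m/s².
v = v₀ + at = 0 + (0.7)(9.5) = 6.65 m/s
Δx = v₀t + ½at² = 0·9.5 + 0.5·0.7·9.5² = 31.6 m

Phase 2 (decelerating): v₀ = 6.65 m/s, a = -1.4 m/s².
v = v₀ + at → t = (5.5 − 6.65) / -1.4 = 0.821 s
v² = v₀² + 2aΔx → Δx = (5.5² − 6.65²)/(2·-1.4) = 4.99 m

Phase 3 (constant speed): v₀ = 5.50 m/s, a = 0 m/s².
Constant speed: t = d/v = 24/5.50 = 4.36 s

Phase 4 (decelerating): v₀ = 5.50 m/s, a = -0.7 m/s².
v² = v₀² + 2aΔx = 5.50² + 2·-0.7·10 = 16.2 → v = 4.03 m/s
t = (v − v₀)/a = (4.03 − 5.50)/-0.7 = 2.10 s
Total distance = 31.6 + 4.99 + 24.0 + 10.0 = 70.6 m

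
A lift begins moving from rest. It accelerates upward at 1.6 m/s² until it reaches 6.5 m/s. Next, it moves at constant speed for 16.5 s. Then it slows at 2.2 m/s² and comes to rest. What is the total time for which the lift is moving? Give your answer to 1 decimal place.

Phase 1 (accelerating): v₀ = 0 m/s, a = 1.6 m/s².
v = v₀ + at → t = (6.5 − 0) / 1.6 = 4.06 s
v² = v₀² + 2aΔx → Δx = (6.5² − 0²)/(2·1.6) = 13.2 m

Phase 2 (constant speed): v₀ = 6.50 m/s, a = 0 m/s².
v = v₀ + at = 6.50 + (0)(16.5) = 6.50 m/s
Δx = v₀t + ½at² = 6.50·16.5 + 0.5·0·16.5² = 107 m

Phase 3 (decelerating): v₀ = 6.50 m/s, a = -2.2 m/s².
v = v₀ + at → t = (0 − 6.50) / -2.2 = 2.95 s
v² = v₀² + 2aΔx → Δx = (0² − 6.50²)/(2·-2.2) = 9.60 m
Total time = 4.06 + 16.5 + 2.95 = 23.5 s

23.5 s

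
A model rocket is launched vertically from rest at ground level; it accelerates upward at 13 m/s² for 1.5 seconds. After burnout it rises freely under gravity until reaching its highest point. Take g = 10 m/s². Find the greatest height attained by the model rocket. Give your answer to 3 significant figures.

Phase 1 (powered ascent): v₀ = 0 m/s, a = 13 m/s².
v = v₀ + at = 0 + (13)(1.5) = 19.5 m/s
Δx = v₀t + ½at² = 0·1.5 + 0.5·13·1.5² = 14.6 m

Phase 2 (coasting upward): v₀ = 19.5 m/s, a = -10 m/s².
v = v₀ + at → t = (0 − 19.5) / -10 = 1.95 s
v² = v₀² + 2aΔx → Δx = (0² − 19.5²)/(2·-10) = 19.0 m
Maximum height = 14.6 + 19.0 = 33.6 m

33.6 m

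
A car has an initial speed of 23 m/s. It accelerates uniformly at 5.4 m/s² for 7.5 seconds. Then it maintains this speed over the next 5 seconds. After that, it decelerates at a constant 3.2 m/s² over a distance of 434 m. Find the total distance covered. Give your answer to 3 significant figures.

Phase 1 (accelerating): v₀ = 23.0 m/s, a = 5.4 m/s².
v = v₀ + at = 23.0 + (5.4)(7.5) = 63.5 m/s
Δx = v₀t + ½at² = 23.0·7.5 + 0.5·5.4·7.5² = 324 m

Phase 2 (constant speed): v₀ = 63.5 m/s, a = 0 m/s².
v = v₀ + at = 63.5 + (0)(5) = 63.5 m/s
Δx = v₀t + ½at² = 63.5·5 + 0.5·0·5² = 318 m

Phase 3 (decelerating): v₀ = 63.5 m/s, a = -3.2 m/s².
v² = v₀² + 2aΔx = 63.5² + 2·-3.2·434 = 1250 → v = 35.4 m/s
t = (v − v₀)/a = (35.4 − 63.5)/-3.2 = 8.77 s
Total distance = 324 + 318 + 434 = 1080 m

1080 m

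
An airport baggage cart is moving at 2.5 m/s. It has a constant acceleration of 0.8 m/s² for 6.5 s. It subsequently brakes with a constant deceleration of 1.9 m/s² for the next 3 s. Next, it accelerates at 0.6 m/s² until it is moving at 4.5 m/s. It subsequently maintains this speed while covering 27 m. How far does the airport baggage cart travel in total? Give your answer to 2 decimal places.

88.24 m

Phase 1 (accelerating): v₀ = 2.50 m/s, a = 0.8 m/s².
v = v₀ + at = 2.50 + (0.8)(6.5) = 7.70 m/s
Δx = v₀t + ½at² = 2.50·6.5 + 0.5·0.8·6.5² = 33.2 m

Phase 2 (decelerating): v₀ = 7.70 m/s, a = -1.9 m/s².
v = v₀ + at = 7.70 + (-1.9)(3) = 2.00 m/s
Δx = v₀t + ½at² = 7.70·3 + 0.5·-1.9·3² = 14.6 m

Phase 3 (accelerating): v₀ = 2.00 m/s, a = 0.6 m/s².
v = v₀ + at → t = (4.5 − 2.00) / 0.6 = 4.17 s
v² = v₀² + 2aΔx → Δx = (4.5² − 2.00²)/(2·0.6) = 13.5 m

Phase 4 (constant speed): v₀ = 4.50 m/s, a = 0 m/s².
Constant speed: t = d/v = 27/4.50 = 6.00 s
Total distance = 33.2 + 14.6 + 13.5 + 27.0 = 88.2 m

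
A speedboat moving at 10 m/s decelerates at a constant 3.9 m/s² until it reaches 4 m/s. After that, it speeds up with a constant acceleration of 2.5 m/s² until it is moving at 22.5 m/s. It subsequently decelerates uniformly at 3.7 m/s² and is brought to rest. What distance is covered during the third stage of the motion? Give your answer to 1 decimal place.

Phase 1 (decelerating): v₀ = 10.0 m/s, a = -3.9 m/s².
v = v₀ + at → t = (4 − 10.0) / -3.9 = 1.54 s
v² = v₀² + 2aΔx → Δx = (4² − 10.0²)/(2·-3.9) = 10.8 m

Phase 2 (accelerating): v₀ = 4.00 m/s, a = 2.5 m/s².
v = v₀ + at → t = (22.5 − 4.00) / 2.5 = 7.40 s
v² = v₀² + 2aΔx → Δx = (22.5² − 4.00²)/(2·2.5) = 98.0 m

Phase 3 (decelerating): v₀ = 22.5 m/s, a = -3.7 m/s².
v = v₀ + at → t = (0 − 22.5) / -3.7 = 6.08 s
v² = v₀² + 2aΔx → Δx = (0² − 22.5²)/(2·-3.7) = 68.4 m
Distance in phase 3 = 68.4 m

68.4 m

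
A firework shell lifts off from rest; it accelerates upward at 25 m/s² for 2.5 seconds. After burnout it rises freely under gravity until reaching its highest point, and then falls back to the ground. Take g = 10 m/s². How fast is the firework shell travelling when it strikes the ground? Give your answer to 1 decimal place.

Phase 1 (powered ascent): v₀ = 0 m/s, a = 25 m/s².
v = v₀ + at = 0 + (25)(2.5) = 62.5 m/s
Δx = v₀t + ½at² = 0·2.5 + 0.5·25·2.5² = 78.1 m

Phase 2 (coasting upward): v₀ = 62.5 m/s, a = -10 m/s².
v = v₀ + at → t = (0 − 62.5) / -10 = 6.25 s
v² = v₀² + 2aΔx → Δx = (0² − 62.5²)/(2·-10) = 195 m

Phase 3 (free fall): v₀ = 0 m/s, a = -10 m/s².
Falls 273 m from rest: t = √(2·273/10) = 7.40 s; v = g·t = 74.0 m/s.
Impact speed = 74.0 m/s

74.0 m/s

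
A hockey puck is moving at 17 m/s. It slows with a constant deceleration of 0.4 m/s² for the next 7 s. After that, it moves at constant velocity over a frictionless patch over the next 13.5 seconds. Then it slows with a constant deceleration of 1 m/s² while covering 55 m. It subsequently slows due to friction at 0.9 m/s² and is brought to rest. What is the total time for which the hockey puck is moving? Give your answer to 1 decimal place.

35.8 s

Phase 1 (decelerating): v₀ = 17.0 m/s, a = -0.4 m/s².
v = v₀ + at = 17.0 + (-0.4)(7) = 14.2 m/s
Δx = v₀t + ½at² = 17.0·7 + 0.5·-0.4·7² = 109 m

Phase 2 (constant speed): v₀ = 14.2 m/s, a = 0 m/s².
v = v₀ + at = 14.2 + (0)(13.5) = 14.2 m/s
Δx = v₀t + ½at² = 14.2·13.5 + 0.5·0·13.5² = 192 m

Phase 3 (decelerating): v₀ = 14.2 m/s, a = -1 m/s².
v² = v₀² + 2aΔx = 14.2² + 2·-1·55 = 91.6 → v = 9.57 m/s
t = (v − v₀)/a = (9.57 − 14.2)/-1 = 4.63 s

Phase 4 (decelerating): v₀ = 9.57 m/s, a = -0.9 m/s².
v = v₀ + at → t = (0 − 9.57) / -0.9 = 10.6 s
v² = v₀² + 2aΔx → Δx = (0² − 9.57²)/(2·-0.9) = 50.9 m
Total time = 7.00 + 13.5 + 4.63 + 10.6 = 35.8 s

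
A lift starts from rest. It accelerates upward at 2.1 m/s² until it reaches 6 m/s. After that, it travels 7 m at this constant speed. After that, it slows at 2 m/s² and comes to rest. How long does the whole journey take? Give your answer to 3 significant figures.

7.02 s

Phase 1 (accelerating): v₀ = 0 m/s, a = 2.1 m/s².
v = v₀ + at → t = (6 − 0) / 2.1 = 2.86 s
v² = v₀² + 2aΔx → Δx = (6² − 0²)/(2·2.1) = 8.57 m

Phase 2 (constant speed): v₀ = 6.00 m/s, a = 0 m/s².
Constant speed: t = d/v = 7/6.00 = 1.17 s

Phase 3 (decelerating): v₀ = 6.00 m/s, a = -2 m/s².
v = v₀ + at → t = (0 − 6.00) / -2 = 3.00 s
v² = v₀² + 2aΔx → Δx = (0² − 6.00²)/(2·-2) = 9.00 m
Total time = 2.86 + 1.17 + 3.00 = 7.02 s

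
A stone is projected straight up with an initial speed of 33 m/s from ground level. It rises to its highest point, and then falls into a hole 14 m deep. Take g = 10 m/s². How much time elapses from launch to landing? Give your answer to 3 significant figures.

7.00 s

Phase 1 (rising): v₀ = 33.0 m/s, a = -10 m/s².
v = v₀ + at → t = (0 − 33.0) / -10 = 3.30 s
v² = v₀² + 2aΔx → Δx = (0² − 33.0²)/(2·-10) = 54.5 m

Phase 2 (falling): v₀ = 0 m/s, a = -10 m/s².
Falls 68.5 m from rest: t = √(2·68.5/10) = 3.70 s; v = g·t = 37.0 m/s.
Total time = 3.30 + 3.70 = 7.00 s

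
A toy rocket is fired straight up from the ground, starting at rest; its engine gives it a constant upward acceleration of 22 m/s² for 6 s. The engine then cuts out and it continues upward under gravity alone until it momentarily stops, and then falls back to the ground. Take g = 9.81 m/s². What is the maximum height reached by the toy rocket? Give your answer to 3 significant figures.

1280 m

Phase 1 (powered ascent): v₀ = 0 m/s, a = 22 m/s².
v = v₀ + at = 0 + (22)(6) = 132 m/s
Δx = v₀t + ½at² = 0·6 + 0.5·22·6² = 396 m

Phase 2 (coasting upward): v₀ = 132 m/s, a = -9.81 m/s².
v = v₀ + at → t = (0 − 132) / -9.81 = 13.5 s
v² = v₀² + 2aΔx → Δx = (0² − 132²)/(2·-9.81) = 888 m
Maximum height = 396 + 888 = 1280 m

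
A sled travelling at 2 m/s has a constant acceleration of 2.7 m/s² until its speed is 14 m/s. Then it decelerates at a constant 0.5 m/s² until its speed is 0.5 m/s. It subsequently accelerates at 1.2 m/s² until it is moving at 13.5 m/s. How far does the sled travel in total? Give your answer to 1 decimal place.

307.1 m

Phase 1 (accelerating): v₀ = 2.00 m/s, a = 2.7 m/s².
v = v₀ + at → t = (14 − 2.00) / 2.7 = 4.44 s
v² = v₀² + 2aΔx → Δx = (14² − 2.00²)/(2·2.7) = 35.6 m

Phase 2 (decelerating): v₀ = 14.0 m/s, a = -0.5 m/s².
v = v₀ + at → t = (0.5 − 14.0) / -0.5 = 27.0 s
v² = v₀² + 2aΔx → Δx = (0.5² − 14.0²)/(2·-0.5) = 196 m

Phase 3 (accelerating): v₀ = 0.500 m/s, a = 1.2 m/s².
v = v₀ + at → t = (13.5 − 0.500) / 1.2 = 10.8 s
v² = v₀² + 2aΔx → Δx = (13.5² − 0.500²)/(2·1.2) = 75.8 m
Total distance = 35.6 + 196 + 75.8 = 307 m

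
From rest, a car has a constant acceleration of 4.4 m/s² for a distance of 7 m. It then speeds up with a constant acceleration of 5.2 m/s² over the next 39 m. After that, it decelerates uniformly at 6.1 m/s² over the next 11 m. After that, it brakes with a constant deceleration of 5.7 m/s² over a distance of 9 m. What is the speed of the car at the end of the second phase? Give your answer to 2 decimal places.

Phase 1 (accelerating): v₀ = 0 m/s, a = 4.4 m/s².
v² = v₀² + 2aΔx = 0² + 2·4.4·7 = 61.6 → v = 7.85 m/s
t = (v − v₀)/a = (7.85 − 0)/4.4 = 1.78 s

Phase 2 (accelerating): v₀ = 7.85 m/s, a = 5.2 m/s².
v² = v₀² + 2aΔx = 7.85² + 2·5.2·39 = 467 → v = 21.6 m/s
t = (v − v₀)/a = (21.6 − 7.85)/5.2 = 2.65 s
Speed at end of phase 2 = 21.6 m/s

21.61 m/s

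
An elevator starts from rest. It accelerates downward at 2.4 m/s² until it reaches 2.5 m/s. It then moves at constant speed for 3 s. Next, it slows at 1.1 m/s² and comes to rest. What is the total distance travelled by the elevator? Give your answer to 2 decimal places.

Phase 1 (accelerating): v₀ = 0 m/s, a = 2.4 m/s².
v = v₀ + at → t = (2.5 − 0) / 2.4 = 1.04 s
v² = v₀² + 2aΔx → Δx = (2.5² − 0²)/(2·2.4) = 1.30 m

Phase 2 (constant speed): v₀ = 2.50 m/s, a = 0 m/s².
v = v₀ + at = 2.50 + (0)(3) = 2.50 m/s
Δx = v₀t + ½at² = 2.50·3 + 0.5·0·3² = 7.50 m

Phase 3 (decelerating): v₀ = 2.50 m/s, a = -1.1 m/s².
v = v₀ + at → t = (0 − 2.50) / -1.1 = 2.27 s
v² = v₀² + 2aΔx → Δx = (0² − 2.50²)/(2·-1.1) = 2.84 m
Total distance = 1.30 + 7.50 + 2.84 = 11.6 m

11.64 m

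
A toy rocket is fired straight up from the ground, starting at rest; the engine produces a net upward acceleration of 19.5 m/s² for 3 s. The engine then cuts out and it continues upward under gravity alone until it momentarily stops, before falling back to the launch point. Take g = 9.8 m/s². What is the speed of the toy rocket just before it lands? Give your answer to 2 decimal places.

71.71 m/s

Phase 1 (powered ascent): v₀ = 0 m/s, a = 19.5 m/s².
v = v₀ + at = 0 + (19.5)(3) = 58.5 m/s
Δx = v₀t + ½at² = 0·3 + 0.5·19.5·3² = 87.8 m

Phase 2 (coasting upward): v₀ = 58.5 m/s, a = -9.8 m/s².
v = v₀ + at → t = (0 − 58.5) / -9.8 = 5.97 s
v² = v₀² + 2aΔx → Δx = (0² − 58.5²)/(2·-9.8) = 175 m

Phase 3 (free fall): v₀ = 0 m/s, a = -9.8 m/s².
Falls 262 m from rest: t = √(2·262/9.8) = 7.32 s; v = g·t = 71.7 m/s.
Impact speed = 71.7 m/s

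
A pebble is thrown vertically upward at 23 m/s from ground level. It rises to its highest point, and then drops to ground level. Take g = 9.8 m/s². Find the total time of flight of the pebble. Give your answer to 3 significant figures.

Phase 1 (rising): v₀ = 23.0 m/s, a = -9.8 m/s².
v = v₀ + at → t = (0 − 23.0) / -9.8 = 2.35 s
v² = v₀² + 2aΔx → Δx = (0² − 23.0²)/(2·-9.8) = 27.0 m

Phase 2 (falling): v₀ = 0 m/s, a = -9.8 m/s².
Falls 27.0 m from rest: t = √(2·27.0/9.8) = 2.35 s; v = g·t = 23.0 m/s.
Total time = 2.35 + 2.35 = 4.69 s

4.69 s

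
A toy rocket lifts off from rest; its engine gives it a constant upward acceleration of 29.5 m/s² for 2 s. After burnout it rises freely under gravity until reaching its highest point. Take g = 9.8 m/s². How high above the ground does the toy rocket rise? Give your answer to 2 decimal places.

236.60 m

Phase 1 (powered ascent): v₀ = 0 m/s, a = 29.5 m/s².
v = v₀ + at = 0 + (29.5)(2) = 59.0 m/s
Δx = v₀t + ½at² = 0·2 + 0.5·29.5·2² = 59.0 m

Phase 2 (coasting upward): v₀ = 59.0 m/s, a = -9.8 m/s².
v = v₀ + at → t = (0 − 59.0) / -9.8 = 6.02 s
v² = v₀² + 2aΔx → Δx = (0² − 59.0²)/(2·-9.8) = 178 m
Maximum height = 59.0 + 178 = 237 m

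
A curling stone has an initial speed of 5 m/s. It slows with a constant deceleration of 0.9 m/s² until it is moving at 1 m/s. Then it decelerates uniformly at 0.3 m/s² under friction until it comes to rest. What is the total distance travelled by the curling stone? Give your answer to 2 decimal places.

15.00 m

Phase 1 (decelerating): v₀ = 5.00 m/s, a = -0.9 m/s².
v = v₀ + at → t = (1 − 5.00) / -0.9 = 4.44 s
v² = v₀² + 2aΔx → Δx = (1² − 5.00²)/(2·-0.9) = 13.3 m

Phase 2 (decelerating): v₀ = 1.00 m/s, a = -0.3 m/s².
v = v₀ + at → t = (0 − 1.00) / -0.3 = 3.33 s
v² = v₀² + 2aΔx → Δx = (0² − 1.00²)/(2·-0.3) = 1.67 m
Total distance = 13.3 + 1.67 = 15.0 m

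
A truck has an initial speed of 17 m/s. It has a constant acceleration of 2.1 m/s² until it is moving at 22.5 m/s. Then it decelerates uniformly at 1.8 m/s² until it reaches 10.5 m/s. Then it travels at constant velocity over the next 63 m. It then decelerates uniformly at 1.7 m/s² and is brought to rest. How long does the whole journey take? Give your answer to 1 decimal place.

Phase 1 (accelerating): v₀ = 17.0 m/s, a = 2.1 m/s².
v = v₀ + at → t = (22.5 − 17.0) / 2.1 = 2.62 s
v² = v₀² + 2aΔx → Δx = (22.5² − 17.0²)/(2·2.1) = 51.7 m

Phase 2 (decelerating): v₀ = 22.5 m/s, a = -1.8 m/s².
v = v₀ + at → t = (10.5 − 22.5) / -1.8 = 6.67 s
v² = v₀² + 2aΔx → Δx = (10.5² − 22.5²)/(2·-1.8) = 110 m

Phase 3 (constant speed): v₀ = 10.5 m/s, a = 0 m/s².
Constant speed: t = d/v = 63/10.5 = 6.00 s

Phase 4 (decelerating): v₀ = 10.5 m/s, a = -1.7 m/s².
v = v₀ + at → t = (0 − 10.5) / -1.7 = 6.18 s
v² = v₀² + 2aΔx → Δx = (0² − 10.5²)/(2·-1.7) = 32.4 m
Total time = 2.62 + 6.67 + 6.00 + 6.18 = 21.5 s

21.5 s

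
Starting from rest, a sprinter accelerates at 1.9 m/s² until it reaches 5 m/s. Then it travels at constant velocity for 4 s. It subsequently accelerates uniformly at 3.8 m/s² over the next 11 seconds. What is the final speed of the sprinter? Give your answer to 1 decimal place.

Phase 1 (accelerating): v₀ = 0 m/s, a = 1.9 m/s².
v = v₀ + at → t = (5 − 0) / 1.9 = 2.63 s
v² = v₀² + 2aΔx → Δx = (5² − 0²)/(2·1.9) = 6.58 m

Phase 2 (constant speed): v₀ = 5.00 m/s, a = 0 m/s².
v = v₀ + at = 5.00 + (0)(4) = 5.00 m/s
Δx = v₀t + ½at² = 5.00·4 + 0.5·0·4² = 20.0 m

Phase 3 (accelerating): v₀ = 5.00 m/s, a = 3.8 m/s².
v = v₀ + at = 5.00 + (3.8)(11) = 46.8 m/s
Δx = v₀t + ½at² = 5.00·11 + 0.5·3.8·11² = 285 m
Final speed = 46.8 m/s

46.8 m/s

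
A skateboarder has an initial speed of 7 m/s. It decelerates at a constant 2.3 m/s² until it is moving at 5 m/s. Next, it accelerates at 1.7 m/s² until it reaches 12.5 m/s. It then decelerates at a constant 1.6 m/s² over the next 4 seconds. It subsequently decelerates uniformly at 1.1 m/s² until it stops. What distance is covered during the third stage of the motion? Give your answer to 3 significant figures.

Phase 1 (decelerating): v₀ = 7.00 m/s, a = -2.3 m/s².
v = v₀ + at → t = (5 − 7.00) / -2.3 = 0.870 s
v² = v₀² + 2aΔx → Δx = (5² − 7.00²)/(2·-2.3) = 5.22 m

Phase 2 (accelerating): v₀ = 5.00 m/s, a = 1.7 m/s².
v = v₀ + at → t = (12.5 − 5.00) / 1.7 = 4.41 s
v² = v₀² + 2aΔx → Δx = (12.5² − 5.00²)/(2·1.7) = 38.6 m

Phase 3 (decelerating): v₀ = 12.5 m/s, a = -1.6 m/s².
v = v₀ + at = 12.5 + (-1.6)(4) = 6.10 m/s
Δx = v₀t + ½at² = 12.5·4 + 0.5·-1.6·4² = 37.2 m
Distance in phase 3 = 37.2 m

37.2 m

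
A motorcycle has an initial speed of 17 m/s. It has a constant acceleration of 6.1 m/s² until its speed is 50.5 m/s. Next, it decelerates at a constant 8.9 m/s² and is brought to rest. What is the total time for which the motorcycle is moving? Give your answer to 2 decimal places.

Phase 1 (accelerating): v₀ = 17.0 m/s, a = 6.1 m/s².
v = v₀ + at → t = (50.5 − 17.0) / 6.1 = 5.49 s
v² = v₀² + 2aΔx → Δx = (50.5² − 17.0²)/(2·6.1) = 185 m

Phase 2 (decelerating): v₀ = 50.5 m/s, a = -8.9 m/s².
v = v₀ + at → t = (0 − 50.5) / -8.9 = 5.67 s
v² = v₀² + 2aΔx → Δx = (0² − 50.5²)/(2·-8.9) = 143 m
Total time = 5.49 + 5.67 = 11.2 s

11.17 s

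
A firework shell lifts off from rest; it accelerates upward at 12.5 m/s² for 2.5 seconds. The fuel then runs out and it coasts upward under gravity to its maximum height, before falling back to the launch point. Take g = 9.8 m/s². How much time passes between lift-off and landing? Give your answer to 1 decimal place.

9.9 s

Phase 1 (powered ascent): v₀ = 0 m/s, a = 12.5 m/s².
v = v₀ + at = 0 + (12.5)(2.5) = 31.2 m/s
Δx = v₀t + ½at² = 0·2.5 + 0.5·12.5·2.5² = 39.1 m

Phase 2 (coasting upward): v₀ = 31.2 m/s, a = -9.8 m/s².
v = v₀ + at → t = (0 − 31.2) / -9.8 = 3.19 s
v² = v₀² + 2aΔx → Δx = (0² − 31.2²)/(2·-9.8) = 49.8 m

Phase 3 (free fall): v₀ = 0 m/s, a = -9.8 m/s².
Falls 88.9 m from rest: t = √(2·88.9/9.8) = 4.26 s; v = g·t = 41.7 m/s.
Total time = 2.50 + 3.19 + 4.26 = 9.95 s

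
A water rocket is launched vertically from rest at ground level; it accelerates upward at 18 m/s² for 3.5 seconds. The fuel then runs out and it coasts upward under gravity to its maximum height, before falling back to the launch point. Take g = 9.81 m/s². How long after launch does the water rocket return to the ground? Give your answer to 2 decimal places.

Phase 1 (powered ascent): v₀ = 0 m/s, a = 18 m/s².
v = v₀ + at = 0 + (18)(3.5) = 63.0 m/s
Δx = v₀t + ½at² = 0·3.5 + 0.5·18·3.5² = 110 m

Phase 2 (coasting upward): v₀ = 63.0 m/s, a = -9.81 m/s².
v = v₀ + at → t = (0 − 63.0) / -9.81 = 6.42 s
v² = v₀² + 2aΔx → Δx = (0² − 63.0²)/(2·-9.81) = 202 m

Phase 3 (free fall): v₀ = 0 m/s, a = -9.81 m/s².
Falls 313 m from rest: t = √(2·313/9.81) = 7.98 s; v = g·t = 78.3 m/s.
Total time = 3.50 + 6.42 + 7.98 = 17.9 s

17.90 s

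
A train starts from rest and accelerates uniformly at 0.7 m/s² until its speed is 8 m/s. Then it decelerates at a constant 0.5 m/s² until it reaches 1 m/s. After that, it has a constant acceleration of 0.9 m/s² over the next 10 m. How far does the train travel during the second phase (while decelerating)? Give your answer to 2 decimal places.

63.00 m

Phase 1 (accelerating): v₀ = 0 m/s, a = 0.7 m/s².
v = v₀ + at → t = (8 − 0) / 0.7 = 11.4 s
v² = v₀² + 2aΔx → Δx = (8² − 0²)/(2·0.7) = 45.7 m

Phase 2 (decelerating): v₀ = 8.00 m/s, a = -0.5 m/s².
v = v₀ + at → t = (1 − 8.00) / -0.5 = 14.0 s
v² = v₀² + 2aΔx → Δx = (1² − 8.00²)/(2·-0.5) = 63.0 m
Distance in phase 2 = 63.0 m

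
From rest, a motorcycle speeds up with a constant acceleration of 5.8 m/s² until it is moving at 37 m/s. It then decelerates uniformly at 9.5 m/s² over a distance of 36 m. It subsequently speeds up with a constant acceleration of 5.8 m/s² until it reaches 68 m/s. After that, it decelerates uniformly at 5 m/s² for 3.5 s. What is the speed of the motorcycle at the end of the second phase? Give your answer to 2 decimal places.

Phase 1 (accelerating): v₀ = 0 m/s, a = 5.8 m/s².
v = v₀ + at → t = (37 − 0) / 5.8 = 6.38 s
v² = v₀² + 2aΔx → Δx = (37² − 0²)/(2·5.8) = 118 m

Phase 2 (decelerating): v₀ = 37.0 m/s, a = -9.5 m/s².
v² = v₀² + 2aΔx = 37.0² + 2·-9.5·36 = 685 → v = 26.2 m/s
t = (v − v₀)/a = (26.2 − 37.0)/-9.5 = 1.14 s
Speed at end of phase 2 = 26.2 m/s

26.17 m/s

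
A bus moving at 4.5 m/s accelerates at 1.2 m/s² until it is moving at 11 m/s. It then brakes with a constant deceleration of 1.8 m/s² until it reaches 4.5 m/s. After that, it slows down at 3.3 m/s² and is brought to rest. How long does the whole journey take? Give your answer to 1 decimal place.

Phase 1 (accelerating): v₀ = 4.50 m/s, a = 1.2 m/s².
v = v₀ + at → t = (11 − 4.50) / 1.2 = 5.42 s
v² = v₀² + 2aΔx → Δx = (11² − 4.50²)/(2·1.2) = 42.0 m

Phase 2 (decelerating): v₀ = 11.0 m/s, a = -1.8 m/s².
v = v₀ + at → t = (4.5 − 11.0) / -1.8 = 3.61 s
v² = v₀² + 2aΔx → Δx = (4.5² − 11.0²)/(2·-1.8) = 28.0 m

Phase 3 (decelerating): v₀ = 4.50 m/s, a = -3.3 m/s².
v = v₀ + at → t = (0 − 4.50) / -3.3 = 1.36 s
v² = v₀² + 2aΔx → Δx = (0² − 4.50²)/(2·-3.3) = 3.07 m
Total time = 5.42 + 3.61 + 1.36 = 10.4 s

10.4 s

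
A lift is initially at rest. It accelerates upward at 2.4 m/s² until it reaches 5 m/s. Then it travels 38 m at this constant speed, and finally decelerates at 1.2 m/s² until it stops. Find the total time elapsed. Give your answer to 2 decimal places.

Phase 1 (accelerating): v₀ = 0 m/s, a = 2.4 m/s².
v = v₀ + at → t = (5 − 0) / 2.4 = 2.08 s
v² = v₀² + 2aΔx → Δx = (5² − 0²)/(2·2.4) = 5.21 m

Phase 2 (constant speed): v₀ = 5.00 m/s, a = 0 m/s².
Constant speed: t = d/v = 38/5.00 = 7.60 s

Phase 3 (decelerating): v₀ = 5.00 m/s, a = -1.2 m/s².
v = v₀ + at → t = (0 − 5.00) / -1.2 = 4.17 s
v² = v₀² + 2aΔx → Δx = (0² − 5.00²)/(2·-1.2) = 10.4 m
Total time = 2.08 + 7.60 + 4.17 = 13.8 s

13.85 s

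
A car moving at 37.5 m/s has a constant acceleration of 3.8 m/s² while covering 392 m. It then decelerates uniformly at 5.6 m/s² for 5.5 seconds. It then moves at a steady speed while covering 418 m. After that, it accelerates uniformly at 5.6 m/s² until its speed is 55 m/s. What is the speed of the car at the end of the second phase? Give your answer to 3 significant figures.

35.4 m/s

Phase 1 (accelerating): v₀ = 37.5 m/s, a = 3.8 m/s².
v² = v₀² + 2aΔx = 37.5² + 2·3.8·392 = 4390 → v = 66.2 m/s
t = (v − v₀)/a = (66.2 − 37.5)/3.8 = 7.56 s

Phase 2 (decelerating): v₀ = 66.2 m/s, a = -5.6 m/s².
v = v₀ + at = 66.2 + (-5.6)(5.5) = 35.4 m/s
Δx = v₀t + ½at² = 66.2·5.5 + 0.5·-5.6·5.5² = 280 m
Speed at end of phase 2 = 35.4 m/s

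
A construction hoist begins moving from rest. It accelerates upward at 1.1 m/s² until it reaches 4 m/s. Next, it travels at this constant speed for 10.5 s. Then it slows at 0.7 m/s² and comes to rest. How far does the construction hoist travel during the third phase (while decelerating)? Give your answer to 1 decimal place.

11.4 m

Phase 1 (accelerating): v₀ = 0 m/s, a = 1.1 m/s².
v = v₀ + at → t = (4 − 0) / 1.1 = 3.64 s
v² = v₀² + 2aΔx → Δx = (4² − 0²)/(2·1.1) = 7.27 m

Phase 2 (constant speed): v₀ = 4.00 m/s, a = 0 m/s².
v = v₀ + at = 4.00 + (0)(10.5) = 4.00 m/s
Δx = v₀t + ½at² = 4.00·10.5 + 0.5·0·10.5² = 42.0 m

Phase 3 (decelerating): v₀ = 4.00 m/s, a = -0.7 m/s².
v = v₀ + at → t = (0 − 4.00) / -0.7 = 5.71 s
v² = v₀² + 2aΔx → Δx = (0² − 4.00²)/(2·-0.7) = 11.4 m
Distance in phase 3 = 11.4 m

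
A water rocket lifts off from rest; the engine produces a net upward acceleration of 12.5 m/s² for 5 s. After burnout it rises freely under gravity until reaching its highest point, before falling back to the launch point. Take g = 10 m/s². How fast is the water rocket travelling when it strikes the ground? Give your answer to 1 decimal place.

83.9 m/s

Phase 1 (powered ascent): v₀ = 0 m/s, a = 12.5 m/s².
v = v₀ + at = 0 + (12.5)(5) = 62.5 m/s
Δx = v₀t + ½at² = 0·5 + 0.5·12.5·5² = 156 m

Phase 2 (coasting upward): v₀ = 62.5 m/s, a = -10 m/s².
v = v₀ + at → t = (0 − 62.5) / -10 = 6.25 s
v² = v₀² + 2aΔx → Δx = (0² − 62.5²)/(2·-10) = 195 m

Phase 3 (free fall): v₀ = 0 m/s, a = -10 m/s².
Falls 352 m from rest: t = √(2·352/10) = 8.39 s; v = g·t = 83.9 m/s.
Impact speed = 83.9 m/s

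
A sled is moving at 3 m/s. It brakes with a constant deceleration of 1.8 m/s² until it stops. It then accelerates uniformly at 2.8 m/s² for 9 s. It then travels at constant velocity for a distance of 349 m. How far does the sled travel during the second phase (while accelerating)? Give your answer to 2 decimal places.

Phase 1 (decelerating): v₀ = 3.00 m/s, a = -1.8 m/s².
v = v₀ + at → t = (0 − 3.00) / -1.8 = 1.67 s
v² = v₀² + 2aΔx → Δx = (0² − 3.00²)/(2·-1.8) = 2.50 m

Phase 2 (accelerating): v₀ = 0 m/s, a = 2.8 m/s².
v = v₀ + at = 0 + (2.8)(9) = 25.2 m/s
Δx = v₀t + ½at² = 0·9 + 0.5·2.8·9² = 113 m
Distance in phase 2 = 113 m

113.40 m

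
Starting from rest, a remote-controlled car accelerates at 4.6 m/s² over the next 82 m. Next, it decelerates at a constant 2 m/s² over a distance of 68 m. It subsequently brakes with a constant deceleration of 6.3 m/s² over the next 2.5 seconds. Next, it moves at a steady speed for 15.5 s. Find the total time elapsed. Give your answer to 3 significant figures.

Phase 1 (accelerating): v₀ = 0 m/s, a = 4.6 m/s².
v² = v₀² + 2aΔx = 0² + 2·4.6·82 = 754 → v = 27.5 m/s
t = (v − v₀)/a = (27.5 − 0)/4.6 = 5.97 s

Phase 2 (decelerating): v₀ = 27.5 m/s, a = -2 m/s².
v² = v₀² + 2aΔx = 27.5² + 2·-2·68 = 482 → v = 22.0 m/s
t = (v − v₀)/a = (22.0 − 27.5)/-2 = 2.75 s

Phase 3 (decelerating): v₀ = 22.0 m/s, a = -6.3 m/s².
v = v₀ + at = 22.0 + (-6.3)(2.5) = 6.21 m/s
Δx = v₀t + ½at² = 22.0·2.5 + 0.5·-6.3·2.5² = 35.2 m

Phase 4 (constant speed): v₀ = 6.21 m/s, a = 0 m/s².
v = v₀ + at = 6.21 + (0)(15.5) = 6.21 m/s
Δx = v₀t + ½at² = 6.21·15.5 + 0.5·0·15.5² = 96.3 m
Total time = 5.97 + 2.75 + 2.50 + 15.5 = 26.7 s

26.7 s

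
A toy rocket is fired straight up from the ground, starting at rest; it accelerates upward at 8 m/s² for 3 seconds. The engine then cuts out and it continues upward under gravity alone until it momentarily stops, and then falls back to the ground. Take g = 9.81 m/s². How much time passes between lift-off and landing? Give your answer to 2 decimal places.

9.10 s

Phase 1 (powered ascent): v₀ = 0 m/s, a = 8 m/s².
v = v₀ + at = 0 + (8)(3) = 24.0 m/s
Δx = v₀t + ½at² = 0·3 + 0.5·8·3² = 36.0 m

Phase 2 (coasting upward): v₀ = 24.0 m/s, a = -9.81 m/s².
v = v₀ + at → t = (0 − 24.0) / -9.81 = 2.45 s
v² = v₀² + 2aΔx → Δx = (0² − 24.0²)/(2·-9.81) = 29.4 m

Phase 3 (free fall): v₀ = 0 m/s, a = -9.81 m/s².
Falls 65.4 m from rest: t = √(2·65.4/9.81) = 3.65 s; v = g·t = 35.8 m/s.
Total time = 3.00 + 2.45 + 3.65 = 9.10 s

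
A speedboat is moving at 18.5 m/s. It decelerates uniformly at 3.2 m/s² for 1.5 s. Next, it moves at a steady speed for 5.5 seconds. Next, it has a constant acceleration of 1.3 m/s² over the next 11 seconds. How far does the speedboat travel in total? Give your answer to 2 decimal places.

328.85 m

Phase 1 (decelerating): v₀ = 18.5 m/s, a = -3.2 m/s².
v = v₀ + at = 18.5 + (-3.2)(1.5) = 13.7 m/s
Δx = v₀t + ½at² = 18.5·1.5 + 0.5·-3.2·1.5² = 24.1 m

Phase 2 (constant speed): v₀ = 13.7 m/s, a = 0 m/s².
v = v₀ + at = 13.7 + (0)(5.5) = 13.7 m/s
Δx = v₀t + ½at² = 13.7·5.5 + 0.5·0·5.5² = 75.3 m

Phase 3 (accelerating): v₀ = 13.7 m/s, a = 1.3 m/s².
v = v₀ + at = 13.7 + (1.3)(11) = 28.0 m/s
Δx = v₀t + ½at² = 13.7·11 + 0.5·1.3·11² = 229 m
Total distance = 24.1 + 75.3 + 229 = 329 m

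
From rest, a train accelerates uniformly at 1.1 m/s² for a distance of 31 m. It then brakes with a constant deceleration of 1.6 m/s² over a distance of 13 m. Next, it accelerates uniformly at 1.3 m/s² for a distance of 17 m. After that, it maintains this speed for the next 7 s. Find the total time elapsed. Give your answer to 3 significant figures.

19.0 s

Phase 1 (accelerating): v₀ = 0 m/s, a = 1.1 m/s².
v² = v₀² + 2aΔx = 0² + 2·1.1·31 = 68.2 → v = 8.26 m/s
t = (v − v₀)/a = (8.26 − 0)/1.1 = 7.51 s

Phase 2 (decelerating): v₀ = 8.26 m/s, a = -1.6 m/s².
v² = v₀² + 2aΔx = 8.26² + 2·-1.6·13 = 26.6 → v = 5.16 m/s
t = (v − v₀)/a = (5.16 − 8.26)/-1.6 = 1.94 s

Phase 3 (accelerating): v₀ = 5.16 m/s, a = 1.3 m/s².
v² = v₀² + 2aΔx = 5.16² + 2·1.3·17 = 70.8 → v = 8.41 m/s
t = (v − v₀)/a = (8.41 − 5.16)/1.3 = 2.51 s

Phase 4 (constant speed): v₀ = 8.41 m/s, a = 0 m/s².
v = v₀ + at = 8.41 + (0)(7) = 8.41 m/s
Δx = v₀t + ½at² = 8.41·7 + 0.5·0·7² = 58.9 m
Total time = 7.51 + 1.94 + 2.51 + 7.00 = 19.0 s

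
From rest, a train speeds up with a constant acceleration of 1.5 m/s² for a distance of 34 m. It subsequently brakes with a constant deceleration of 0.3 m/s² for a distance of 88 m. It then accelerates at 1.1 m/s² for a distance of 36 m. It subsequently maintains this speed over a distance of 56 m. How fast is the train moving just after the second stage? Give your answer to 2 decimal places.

Phase 1 (accelerating): v₀ = 0 m/s, a = 1.5 m/s².
v² = v₀² + 2aΔx = 0² + 2·1.5·34 = 102 → v = 10.1 m/s
t = (v − v₀)/a = (10.1 − 0)/1.5 = 6.73 s

Phase 2 (decelerating): v₀ = 10.1 m/s, a = -0.3 m/s².
v² = v₀² + 2aΔx = 10.1² + 2·-0.3·88 = 49.2 → v = 7.01 m/s
t = (v − v₀)/a = (7.01 − 10.1)/-0.3 = 10.3 s
Speed at end of phase 2 = 7.01 m/s

7.01 m/s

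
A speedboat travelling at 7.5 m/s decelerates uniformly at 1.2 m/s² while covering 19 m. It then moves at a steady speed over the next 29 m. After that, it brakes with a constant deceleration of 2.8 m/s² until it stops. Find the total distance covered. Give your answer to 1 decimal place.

49.9 m

Phase 1 (decelerating): v₀ = 7.50 m/s, a = -1.2 m/s².
v² = v₀² + 2aΔx = 7.50² + 2·-1.2·19 = 10.6 → v = 3.26 m/s
t = (v − v₀)/a = (3.26 − 7.50)/-1.2 = 3.53 s

Phase 2 (constant speed): v₀ = 3.26 m/s, a = 0 m/s².
Constant speed: t = d/v = 29/3.26 = 8.89 s

Phase 3 (decelerating): v₀ = 3.26 m/s, a = -2.8 m/s².
v = v₀ + at → t = (0 − 3.26) / -2.8 = 1.17 s
v² = v₀² + 2aΔx → Δx = (0² − 3.26²)/(2·-2.8) = 1.90 m
Total distance = 19.0 + 29.0 + 1.90 = 49.9 m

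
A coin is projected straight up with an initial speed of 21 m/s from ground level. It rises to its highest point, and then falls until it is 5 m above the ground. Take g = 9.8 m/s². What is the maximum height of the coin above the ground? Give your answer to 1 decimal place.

22.5 m

Phase 1 (rising): v₀ = 21.0 m/s, a = -9.8 m/s².
v = v₀ + at → t = (0 − 21.0) / -9.8 = 2.14 s
v² = v₀² + 2aΔx → Δx = (0² − 21.0²)/(2·-9.8) = 22.5 m
Maximum height = 22.5 m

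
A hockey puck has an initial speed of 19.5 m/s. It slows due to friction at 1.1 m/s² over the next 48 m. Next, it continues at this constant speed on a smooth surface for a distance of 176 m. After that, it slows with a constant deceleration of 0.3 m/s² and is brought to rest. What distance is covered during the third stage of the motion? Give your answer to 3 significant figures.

Phase 1 (decelerating): v₀ = 19.5 m/s, a = -1.1 m/s².
v² = v₀² + 2aΔx = 19.5² + 2·-1.1·48 = 275 → v = 16.6 m/s
t = (v − v₀)/a = (16.6 − 19.5)/-1.1 = 2.66 s

Phase 2 (constant speed): v₀ = 16.6 m/s, a = 0 m/s².
Constant speed: t = d/v = 176/16.6 = 10.6 s

Phase 3 (decelerating): v₀ = 16.6 m/s, a = -0.3 m/s².
v = v₀ + at → t = (0 − 16.6) / -0.3 = 55.2 s
v² = v₀² + 2aΔx → Δx = (0² − 16.6²)/(2·-0.3) = 458 m
Distance in phase 3 = 458 m

458 m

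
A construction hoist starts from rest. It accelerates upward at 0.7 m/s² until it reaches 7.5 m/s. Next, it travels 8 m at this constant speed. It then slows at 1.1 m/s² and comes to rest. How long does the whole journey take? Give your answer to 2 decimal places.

18.60 s

Phase 1 (accelerating): v₀ = 0 m/s, a = 0.7 m/s².
v = v₀ + at → t = (7.5 − 0) / 0.7 = 10.7 s
v² = v₀² + 2aΔx → Δx = (7.5² − 0²)/(2·0.7) = 40.2 m

Phase 2 (constant speed): v₀ = 7.50 m/s, a = 0 m/s².
Constant speed: t = d/v = 8/7.50 = 1.07 s

Phase 3 (decelerating): v₀ = 7.50 m/s, a = -1.1 m/s².
v = v₀ + at → t = (0 − 7.50) / -1.1 = 6.82 s
v² = v₀² + 2aΔx → Δx = (0² − 7.50²)/(2·-1.1) = 25.6 m
Total time = 10.7 + 1.07 + 6.82 = 18.6 s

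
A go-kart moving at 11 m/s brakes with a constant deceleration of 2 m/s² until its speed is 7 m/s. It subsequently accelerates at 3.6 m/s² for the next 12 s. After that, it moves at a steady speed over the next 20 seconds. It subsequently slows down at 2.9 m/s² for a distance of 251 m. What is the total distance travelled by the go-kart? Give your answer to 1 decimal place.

Phase 1 (decelerating): v₀ = 11.0 m/s, a = -2 m/s².
v = v₀ + at → t = (7 − 11.0) / -2 = 2.00 s
v² = v₀² + 2aΔx → Δx = (7² − 11.0²)/(2·-2) = 18.0 m

Phase 2 (accelerating): v₀ = 7.00 m/s, a = 3.6 m/s².
v = v₀ + at = 7.00 + (3.6)(12) = 50.2 m/s
Δx = v₀t + ½at² = 7.00·12 + 0.5·3.6·12² = 343 m

Phase 3 (constant speed): v₀ = 50.2 m/s, a = 0 m/s².
v = v₀ + at = 50.2 + (0)(20) = 50.2 m/s
Δx = v₀t + ½at² = 50.2·20 + 0.5·0·20² = 1000 m

Phase 4 (decelerating): v₀ = 50.2 m/s, a = -2.9 m/s².
v² = v₀² + 2aΔx = 50.2² + 2·-2.9·251 = 1060 → v = 32.6 m/s
t = (v − v₀)/a = (32.6 − 50.2)/-2.9 = 6.06 s
Total distance = 18.0 + 343 + 1000 + 251 = 1620 m

1616.2 m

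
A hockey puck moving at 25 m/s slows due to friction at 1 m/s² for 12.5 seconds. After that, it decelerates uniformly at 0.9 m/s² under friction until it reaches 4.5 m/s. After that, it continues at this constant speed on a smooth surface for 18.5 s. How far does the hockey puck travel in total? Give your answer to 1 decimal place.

393.2 m

Phase 1 (decelerating): v₀ = 25.0 m/s, a = -1 m/s².
v = v₀ + at = 25.0 + (-1)(12.5) = 12.5 m/s
Δx = v₀t + ½at² = 25.0·12.5 + 0.5·-1·12.5² = 234 m

Phase 2 (decelerating): v₀ = 12.5 m/s, a = -0.9 m/s².
v = v₀ + at → t = (4.5 − 12.5) / -0.9 = 8.89 s
v² = v₀² + 2aΔx → Δx = (4.5² − 12.5²)/(2·-0.9) = 75.6 m

Phase 3 (constant speed): v₀ = 4.50 m/s, a = 0 m/s².
v = v₀ + at = 4.50 + (0)(18.5) = 4.50 m/s
Δx = v₀t + ½at² = 4.50·18.5 + 0.5·0·18.5² = 83.2 m
Total distance = 234 + 75.6 + 83.2 = 393 m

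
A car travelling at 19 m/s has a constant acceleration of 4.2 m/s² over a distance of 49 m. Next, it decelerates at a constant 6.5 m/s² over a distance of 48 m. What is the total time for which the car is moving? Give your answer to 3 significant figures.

Phase 1 (accelerating): v₀ = 19.0 m/s, a = 4.2 m/s².
v² = v₀² + 2aΔx = 19.0² + 2·4.2·49 = 773 → v = 27.8 m/s
t = (v − v₀)/a = (27.8 − 19.0)/4.2 = 2.09 s

Phase 2 (decelerating): v₀ = 27.8 m/s, a = -6.5 m/s².
v² = v₀² + 2aΔx = 27.8² + 2·-6.5·48 = 149 → v = 12.2 m/s
t = (v − v₀)/a = (12.2 − 27.8)/-6.5 = 2.40 s
Total time = 2.09 + 2.40 = 4.50 s

4.50 s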